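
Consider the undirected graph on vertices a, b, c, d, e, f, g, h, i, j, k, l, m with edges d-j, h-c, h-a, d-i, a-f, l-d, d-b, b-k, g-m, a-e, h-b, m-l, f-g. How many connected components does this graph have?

Starting from a we can reach a, b, c, d, e, f, g, h, i, j, k, l, m. That is one component of size 13.
Total: 1 component.

1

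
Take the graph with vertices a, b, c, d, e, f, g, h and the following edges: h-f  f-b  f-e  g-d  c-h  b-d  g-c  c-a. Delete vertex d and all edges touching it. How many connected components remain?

With d gone, the remaining components are: {a, b, c, e, f, g, h}.
That is 1 component.

1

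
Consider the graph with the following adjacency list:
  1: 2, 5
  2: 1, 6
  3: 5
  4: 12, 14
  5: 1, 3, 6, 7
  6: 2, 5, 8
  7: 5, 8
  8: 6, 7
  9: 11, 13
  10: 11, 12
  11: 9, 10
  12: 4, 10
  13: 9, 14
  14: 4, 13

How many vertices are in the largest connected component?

Starting from 1 we can reach 1, 2, 3, 5, 6, 7, 8. That is one component of size 7.
Starting from 4 we can reach 4, 9, 10, 11, 12, 13, 14. That is one component of size 7.
The largest has 7 vertices.

7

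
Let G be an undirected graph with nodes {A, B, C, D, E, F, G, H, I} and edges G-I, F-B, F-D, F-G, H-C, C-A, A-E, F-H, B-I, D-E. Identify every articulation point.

F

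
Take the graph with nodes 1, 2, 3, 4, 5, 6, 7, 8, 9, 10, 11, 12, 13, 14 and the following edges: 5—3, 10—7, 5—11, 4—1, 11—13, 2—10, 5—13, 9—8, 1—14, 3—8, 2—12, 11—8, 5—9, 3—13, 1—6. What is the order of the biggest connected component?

Starting from 1 we can reach 1, 4, 6, 14. That is one component of size 4.
Starting from 2 we can reach 2, 7, 10, 12. That is one component of size 4.
Starting from 3 we can reach 3, 5, 8, 9, 11, 13. That is one component of size 6.
The largest has 6 vertices.

6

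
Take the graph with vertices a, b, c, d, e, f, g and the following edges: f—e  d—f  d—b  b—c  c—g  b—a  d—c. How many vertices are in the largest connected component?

Starting from a we can reach a, b, c, d, e, f, g. That is one component of size 7.
The largest has 7 vertices.

7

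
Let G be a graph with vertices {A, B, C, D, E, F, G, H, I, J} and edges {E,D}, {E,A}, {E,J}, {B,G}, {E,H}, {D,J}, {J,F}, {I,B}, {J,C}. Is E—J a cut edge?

After removing E—J, the path E-D-J still connects them, so the edge is not a bridge.

No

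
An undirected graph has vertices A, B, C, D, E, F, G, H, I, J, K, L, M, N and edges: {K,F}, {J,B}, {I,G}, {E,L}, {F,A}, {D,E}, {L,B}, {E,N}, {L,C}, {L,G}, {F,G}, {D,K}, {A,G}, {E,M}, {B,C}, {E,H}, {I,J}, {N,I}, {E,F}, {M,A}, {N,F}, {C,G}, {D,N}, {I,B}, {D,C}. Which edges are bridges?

The edges on the cycle E-N-I-J-B-L-E are not bridges since each lies on that cycle.
But removing H–E disconnects H from E — this is a bridge.

E-H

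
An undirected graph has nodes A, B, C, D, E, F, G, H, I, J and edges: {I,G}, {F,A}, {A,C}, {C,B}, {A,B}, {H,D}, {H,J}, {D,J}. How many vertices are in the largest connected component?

E is isolated — a component by itself.
Starting from G we can reach G, I. That is one component of size 2.
Starting from D we can reach D, H, J. That is one component of size 3.
Starting from A we can reach A, B, C, F. That is one component of size 4.
The largest has 4 vertices.

4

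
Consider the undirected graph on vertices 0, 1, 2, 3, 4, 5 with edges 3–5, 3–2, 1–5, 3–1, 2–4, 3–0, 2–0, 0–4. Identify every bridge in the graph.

The edges on the cycle 3-1-5-3 are not bridges since each lies on that cycle.
Every edge lies on some cycle, so there are no bridges.

none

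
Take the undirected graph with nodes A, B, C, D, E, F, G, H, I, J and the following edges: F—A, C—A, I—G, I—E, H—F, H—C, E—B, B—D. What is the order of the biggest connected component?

5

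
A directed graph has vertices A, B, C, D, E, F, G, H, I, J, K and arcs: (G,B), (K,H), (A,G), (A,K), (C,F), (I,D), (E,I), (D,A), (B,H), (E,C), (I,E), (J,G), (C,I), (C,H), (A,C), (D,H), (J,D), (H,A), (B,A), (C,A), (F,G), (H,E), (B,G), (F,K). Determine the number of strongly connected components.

2

{A, B, C, D, E, F, G, H, I, K} are all mutually reachable — one SCC of size 10.
{J} is an SCC by itself.
That gives 2 strongly connected components.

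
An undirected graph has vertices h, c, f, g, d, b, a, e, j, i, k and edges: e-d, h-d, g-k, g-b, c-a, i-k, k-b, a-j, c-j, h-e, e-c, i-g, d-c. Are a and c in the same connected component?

Yes

From a we can reach a, c, d, e, h, j, which includes c.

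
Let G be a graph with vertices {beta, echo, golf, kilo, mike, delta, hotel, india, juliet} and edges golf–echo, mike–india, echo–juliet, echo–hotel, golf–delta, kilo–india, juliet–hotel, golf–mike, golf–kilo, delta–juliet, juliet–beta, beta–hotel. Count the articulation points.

1

Removing golf increases the component count from 1 to 2, so golf is a cut vertex.
By contrast removing kilo leaves 1 component; it is not a cut vertex. No other vertex is a cut vertex either.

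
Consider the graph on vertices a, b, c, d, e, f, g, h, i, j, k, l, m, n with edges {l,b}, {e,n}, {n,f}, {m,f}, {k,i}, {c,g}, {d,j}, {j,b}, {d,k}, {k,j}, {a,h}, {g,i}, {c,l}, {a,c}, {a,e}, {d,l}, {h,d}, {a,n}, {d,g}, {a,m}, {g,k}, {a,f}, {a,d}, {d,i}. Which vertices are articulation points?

a

Removing a increases the component count from 1 to 2, so a is a cut vertex.
By contrast removing i leaves 1 component; it is not a cut vertex. No other vertex is a cut vertex either.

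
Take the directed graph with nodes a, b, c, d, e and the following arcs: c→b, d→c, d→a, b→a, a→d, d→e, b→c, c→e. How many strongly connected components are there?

{a, b, c, d} are all mutually reachable — one SCC of size 4.
{e} is an SCC by itself.
That gives 2 strongly connected components.

2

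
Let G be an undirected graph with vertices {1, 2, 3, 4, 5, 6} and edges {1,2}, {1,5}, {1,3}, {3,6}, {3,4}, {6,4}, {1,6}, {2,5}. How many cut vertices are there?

1

Removing 1 increases the component count from 1 to 2, so 1 is a cut vertex.
By contrast removing 3 leaves 1 component; it is not a cut vertex. No other vertex is a cut vertex either.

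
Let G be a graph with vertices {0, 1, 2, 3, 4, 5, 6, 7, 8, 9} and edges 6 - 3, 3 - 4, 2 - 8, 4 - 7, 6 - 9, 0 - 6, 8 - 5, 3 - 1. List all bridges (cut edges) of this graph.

0-6, 1-3, 2-8, 3-4, 3-6, 4-7, 5-8, 6-9

removing 4 - 3 disconnects 4 from 3; removing 3 - 6 disconnects 3 from 6; removing 9 - 6 disconnects 9 from 6; removing 8 - 5 disconnects 8 from 5 — these are bridges.
In total 8 edges are bridges.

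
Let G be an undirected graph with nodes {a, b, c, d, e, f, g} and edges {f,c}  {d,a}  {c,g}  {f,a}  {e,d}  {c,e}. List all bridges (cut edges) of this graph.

c-g

The edges on the cycle f-c-e-d-a-f are not bridges since each lies on that cycle.
But removing c - g disconnects c from g — this is a bridge.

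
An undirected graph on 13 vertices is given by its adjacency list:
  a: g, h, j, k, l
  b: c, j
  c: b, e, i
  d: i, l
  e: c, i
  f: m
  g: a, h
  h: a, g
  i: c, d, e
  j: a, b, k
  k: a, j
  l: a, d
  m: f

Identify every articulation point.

a

Removing a increases the component count from 2 to 3, so a is a cut vertex.
By contrast removing g leaves 2 components; it is not a cut vertex. No other vertex is a cut vertex either.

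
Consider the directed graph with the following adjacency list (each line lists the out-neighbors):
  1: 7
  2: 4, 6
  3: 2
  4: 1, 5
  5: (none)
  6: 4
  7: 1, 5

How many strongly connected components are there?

6

{1, 7} are all mutually reachable — one SCC of size 2.
{6} is an SCC by itself.
{5} is an SCC by itself.
{2} is an SCC by itself.
{4} is an SCC by itself.
(and 1 more singleton SCC)
That gives 6 strongly connected components.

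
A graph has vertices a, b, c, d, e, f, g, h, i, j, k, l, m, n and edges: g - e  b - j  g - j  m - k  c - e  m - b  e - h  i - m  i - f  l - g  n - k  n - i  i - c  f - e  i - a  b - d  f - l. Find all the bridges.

The edges on the cycle i-f-l-g-e-c-i are not bridges since each lies on that cycle.
But removing e - h disconnects e from h; removing d - b disconnects d from b; removing a - i disconnects a from i — these are bridges.

a-i, b-d, e-h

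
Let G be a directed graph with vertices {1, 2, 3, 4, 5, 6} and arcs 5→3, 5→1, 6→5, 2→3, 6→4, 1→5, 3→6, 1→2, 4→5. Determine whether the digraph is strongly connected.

From 3 we can reach every vertex (1, 2, 3, 4, 5, 6), and every vertex can reach 3 (1, 2, 3, 4, 5, 6). So the whole graph is one strongly connected component.

Yes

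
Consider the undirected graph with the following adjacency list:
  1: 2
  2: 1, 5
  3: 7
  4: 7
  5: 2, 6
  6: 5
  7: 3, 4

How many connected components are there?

Starting from 3 we can reach 3, 4, 7. That is one component of size 3.
Starting from 1 we can reach 1, 2, 5, 6. That is one component of size 4.
Total: 2 components.

2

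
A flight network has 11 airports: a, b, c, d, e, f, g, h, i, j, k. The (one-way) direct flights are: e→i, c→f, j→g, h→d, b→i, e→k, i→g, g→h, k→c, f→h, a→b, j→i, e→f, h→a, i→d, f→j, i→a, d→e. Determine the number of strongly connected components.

1

{a, b, c, d, e, f, g, h, i, j, k} are all mutually reachable — one SCC of size 11.
That gives 1 strongly connected component.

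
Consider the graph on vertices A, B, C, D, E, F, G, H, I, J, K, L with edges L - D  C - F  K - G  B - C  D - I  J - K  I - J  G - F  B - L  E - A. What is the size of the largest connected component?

9

H is isolated — a component by itself.
Starting from A we can reach A, E. That is one component of size 2.
Starting from B we can reach B, C, D, F, G, I, J, K, L. That is one component of size 9.
The largest has 9 vertices.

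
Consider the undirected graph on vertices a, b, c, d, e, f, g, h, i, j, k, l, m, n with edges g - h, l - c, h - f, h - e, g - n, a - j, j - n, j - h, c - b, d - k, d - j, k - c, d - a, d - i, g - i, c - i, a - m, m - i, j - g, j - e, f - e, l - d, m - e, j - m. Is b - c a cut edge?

Removing b - c leaves no path between b and c: the component count goes from 1 to 2. So it is a bridge.

Yes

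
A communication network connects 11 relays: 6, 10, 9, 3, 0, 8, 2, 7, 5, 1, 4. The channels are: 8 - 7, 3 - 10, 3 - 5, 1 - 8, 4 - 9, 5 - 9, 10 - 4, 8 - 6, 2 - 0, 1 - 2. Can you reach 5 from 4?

From 4 we can reach 3, 4, 5, 9, 10, which includes 5.

Yes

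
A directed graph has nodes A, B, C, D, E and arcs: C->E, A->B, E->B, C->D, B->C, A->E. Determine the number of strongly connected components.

3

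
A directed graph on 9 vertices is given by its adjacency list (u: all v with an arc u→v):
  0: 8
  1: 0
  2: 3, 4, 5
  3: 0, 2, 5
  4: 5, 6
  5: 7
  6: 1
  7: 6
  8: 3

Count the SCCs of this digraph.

1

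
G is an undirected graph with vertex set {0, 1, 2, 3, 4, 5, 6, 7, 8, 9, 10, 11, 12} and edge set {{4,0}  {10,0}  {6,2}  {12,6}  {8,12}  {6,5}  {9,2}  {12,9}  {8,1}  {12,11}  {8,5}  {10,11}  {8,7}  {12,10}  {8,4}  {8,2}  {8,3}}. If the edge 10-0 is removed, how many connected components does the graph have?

1

10 and 0 are still connected via 10-12-8-4-0, so the component count stays at 1.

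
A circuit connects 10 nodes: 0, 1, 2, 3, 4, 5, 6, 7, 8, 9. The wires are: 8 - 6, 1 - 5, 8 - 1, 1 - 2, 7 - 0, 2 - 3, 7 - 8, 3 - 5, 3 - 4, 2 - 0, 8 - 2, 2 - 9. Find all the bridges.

2-9, 3-4, 6-8

The edges on the cycle 1-2-3-5-1 are not bridges since each lies on that cycle.
But removing 3 - 4 disconnects 3 from 4; removing 8 - 6 disconnects 8 from 6; removing 9 - 2 disconnects 9 from 2 — these are bridges.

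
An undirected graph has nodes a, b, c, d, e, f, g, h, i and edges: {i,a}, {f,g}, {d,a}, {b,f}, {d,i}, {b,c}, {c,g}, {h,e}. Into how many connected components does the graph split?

Starting from e we can reach e, h. That is one component of size 2.
Starting from a we can reach a, d, i. That is one component of size 3.
Starting from b we can reach b, c, f, g. That is one component of size 4.
Total: 3 components.

3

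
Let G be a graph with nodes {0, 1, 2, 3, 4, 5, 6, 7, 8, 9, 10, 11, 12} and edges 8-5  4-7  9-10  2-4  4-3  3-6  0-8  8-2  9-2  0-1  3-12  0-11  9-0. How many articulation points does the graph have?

Removing 0 increases the component count from 1 to 3, so 0 is a cut vertex.
Removing 2 increases the component count from 1 to 2, so 2 is a cut vertex.
Removing 3 increases the component count from 1 to 3, so 3 is a cut vertex.
Likewise 4, 8, 9 are cut vertices.
By contrast removing 10 leaves 1 component; it is not a cut vertex. No other vertex is a cut vertex either.

6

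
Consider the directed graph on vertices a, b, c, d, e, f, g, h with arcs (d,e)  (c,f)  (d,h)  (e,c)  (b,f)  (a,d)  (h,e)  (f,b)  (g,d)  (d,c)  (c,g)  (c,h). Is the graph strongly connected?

There is no directed path from b to g, so the graph is not strongly connected.

No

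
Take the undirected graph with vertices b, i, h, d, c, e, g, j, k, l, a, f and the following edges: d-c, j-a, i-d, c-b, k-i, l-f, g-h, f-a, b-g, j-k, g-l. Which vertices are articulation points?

g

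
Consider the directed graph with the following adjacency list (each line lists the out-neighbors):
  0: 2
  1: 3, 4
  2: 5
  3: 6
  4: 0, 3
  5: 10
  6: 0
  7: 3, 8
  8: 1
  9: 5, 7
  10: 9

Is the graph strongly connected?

Yes

From 10 we can reach every vertex (0, 1, 2, 3, 4, 5, 6, 7, 8, 9, 10), and every vertex can reach 10 (0, 1, 2, 3, 4, 5, 6, 7, 8, 9, 10). So the whole graph is one strongly connected component.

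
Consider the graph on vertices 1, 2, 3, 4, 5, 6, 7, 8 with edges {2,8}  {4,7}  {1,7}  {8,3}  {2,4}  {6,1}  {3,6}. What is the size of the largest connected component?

7

5 is isolated — a component by itself.
Starting from 1 we can reach 1, 2, 3, 4, 6, 7, 8. That is one component of size 7.
The largest has 7 vertices.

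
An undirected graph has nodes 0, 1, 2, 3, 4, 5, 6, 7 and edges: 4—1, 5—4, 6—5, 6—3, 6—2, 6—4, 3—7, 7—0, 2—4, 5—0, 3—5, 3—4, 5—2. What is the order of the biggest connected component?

Starting from 0 we can reach 0, 1, 2, 3, 4, 5, 6, 7. That is one component of size 8.
The largest has 8 vertices.

8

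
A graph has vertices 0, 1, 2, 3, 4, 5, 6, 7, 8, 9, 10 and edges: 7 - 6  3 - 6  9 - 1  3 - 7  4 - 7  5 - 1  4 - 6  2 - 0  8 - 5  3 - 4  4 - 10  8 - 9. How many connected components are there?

3

Starting from 0 we can reach 0, 2. That is one component of size 2.
Starting from 1 we can reach 1, 5, 8, 9. That is one component of size 4.
Starting from 3 we can reach 3, 4, 6, 7, 10. That is one component of size 5.
Total: 3 components.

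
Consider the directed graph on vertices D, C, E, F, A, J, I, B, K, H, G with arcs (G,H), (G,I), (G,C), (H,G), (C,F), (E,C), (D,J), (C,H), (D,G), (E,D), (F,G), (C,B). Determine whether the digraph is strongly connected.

No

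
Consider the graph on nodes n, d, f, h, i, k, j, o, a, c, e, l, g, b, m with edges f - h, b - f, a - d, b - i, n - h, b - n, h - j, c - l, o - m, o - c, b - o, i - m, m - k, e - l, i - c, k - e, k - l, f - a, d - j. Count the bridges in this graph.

0

The edges on the cycle k-e-l-k are not bridges since each lies on that cycle.
Every edge lies on some cycle, so there are no bridges.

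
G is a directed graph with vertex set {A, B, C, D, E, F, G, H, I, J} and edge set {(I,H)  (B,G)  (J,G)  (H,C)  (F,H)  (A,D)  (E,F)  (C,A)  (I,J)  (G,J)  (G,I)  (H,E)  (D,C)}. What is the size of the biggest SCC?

3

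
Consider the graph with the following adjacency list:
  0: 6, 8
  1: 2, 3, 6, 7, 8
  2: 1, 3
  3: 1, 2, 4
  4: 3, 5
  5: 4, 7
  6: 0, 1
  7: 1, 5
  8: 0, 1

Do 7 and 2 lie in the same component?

From 7 we can reach 0, 1, 2, 3, 4, 5, 6, 7, 8, which includes 2.

Yes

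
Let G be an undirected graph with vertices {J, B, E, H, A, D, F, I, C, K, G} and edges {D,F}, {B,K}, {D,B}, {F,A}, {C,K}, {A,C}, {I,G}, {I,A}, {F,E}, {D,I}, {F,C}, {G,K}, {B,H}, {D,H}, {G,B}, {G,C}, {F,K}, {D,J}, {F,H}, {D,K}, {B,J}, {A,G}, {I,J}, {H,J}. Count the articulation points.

1

Removing F increases the component count from 1 to 2, so F is a cut vertex.
By contrast removing A leaves 1 component; it is not a cut vertex. No other vertex is a cut vertex either.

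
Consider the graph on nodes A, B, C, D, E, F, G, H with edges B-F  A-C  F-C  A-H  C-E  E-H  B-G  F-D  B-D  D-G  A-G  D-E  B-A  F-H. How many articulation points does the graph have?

Removing H, for instance, still leaves 1 component. No single vertex removal increases the component count — the graph has no articulation points.

0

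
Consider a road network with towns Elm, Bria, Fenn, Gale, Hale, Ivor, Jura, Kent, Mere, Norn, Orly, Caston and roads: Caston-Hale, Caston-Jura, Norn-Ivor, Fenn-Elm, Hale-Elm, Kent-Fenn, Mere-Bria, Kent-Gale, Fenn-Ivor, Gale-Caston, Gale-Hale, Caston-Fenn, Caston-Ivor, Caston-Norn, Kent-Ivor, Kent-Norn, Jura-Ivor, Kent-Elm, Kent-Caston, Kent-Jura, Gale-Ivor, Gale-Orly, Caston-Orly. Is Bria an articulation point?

No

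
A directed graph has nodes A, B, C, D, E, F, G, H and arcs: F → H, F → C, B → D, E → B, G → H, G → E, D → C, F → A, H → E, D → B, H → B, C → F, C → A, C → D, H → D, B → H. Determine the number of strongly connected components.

3

{B, C, D, E, F, H} are all mutually reachable — one SCC of size 6.
{A} is an SCC by itself.
{G} is an SCC by itself.
That gives 3 strongly connected components.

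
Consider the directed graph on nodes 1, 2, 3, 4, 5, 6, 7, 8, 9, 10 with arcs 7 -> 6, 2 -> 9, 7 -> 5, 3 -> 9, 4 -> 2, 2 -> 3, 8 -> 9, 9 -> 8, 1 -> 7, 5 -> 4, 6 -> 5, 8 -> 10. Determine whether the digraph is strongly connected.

There is no directed path from 10 to 1, so the graph is not strongly connected.

No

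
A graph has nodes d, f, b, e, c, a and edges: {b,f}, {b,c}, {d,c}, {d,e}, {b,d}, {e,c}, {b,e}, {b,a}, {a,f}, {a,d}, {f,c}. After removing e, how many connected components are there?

With e gone, the remaining components are: {a, b, c, d, f}.
That is 1 component.

1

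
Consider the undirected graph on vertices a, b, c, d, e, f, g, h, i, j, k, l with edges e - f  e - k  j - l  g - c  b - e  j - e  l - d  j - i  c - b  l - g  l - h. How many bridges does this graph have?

5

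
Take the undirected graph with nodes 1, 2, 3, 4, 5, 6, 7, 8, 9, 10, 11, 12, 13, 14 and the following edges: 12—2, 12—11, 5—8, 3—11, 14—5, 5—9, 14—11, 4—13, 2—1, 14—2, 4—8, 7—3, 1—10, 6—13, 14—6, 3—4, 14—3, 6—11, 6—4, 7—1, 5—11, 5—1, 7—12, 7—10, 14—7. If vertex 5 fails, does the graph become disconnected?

Deleting 5 raises the number of components from 1 to 2, so 5 is a cut vertex.

Yes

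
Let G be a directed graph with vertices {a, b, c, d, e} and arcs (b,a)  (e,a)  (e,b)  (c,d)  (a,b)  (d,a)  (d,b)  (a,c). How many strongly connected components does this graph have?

{a, b, c, d} are all mutually reachable — one SCC of size 4.
{e} is an SCC by itself.
That gives 2 strongly connected components.

2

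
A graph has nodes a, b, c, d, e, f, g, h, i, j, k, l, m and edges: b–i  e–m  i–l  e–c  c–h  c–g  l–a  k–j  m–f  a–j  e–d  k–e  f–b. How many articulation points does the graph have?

2

Removing c increases the component count from 1 to 3, so c is a cut vertex.
Removing e increases the component count from 1 to 3, so e is a cut vertex.
By contrast removing f leaves 1 component; it is not a cut vertex. No other vertex is a cut vertex either.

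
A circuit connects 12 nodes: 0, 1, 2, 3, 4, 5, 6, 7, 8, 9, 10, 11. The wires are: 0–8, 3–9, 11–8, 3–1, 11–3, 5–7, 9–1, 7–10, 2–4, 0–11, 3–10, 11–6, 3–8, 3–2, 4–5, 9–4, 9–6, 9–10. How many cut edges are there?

0

The edges on the cycle 11-3-8-11 are not bridges since each lies on that cycle.
Every edge lies on some cycle, so there are no bridges.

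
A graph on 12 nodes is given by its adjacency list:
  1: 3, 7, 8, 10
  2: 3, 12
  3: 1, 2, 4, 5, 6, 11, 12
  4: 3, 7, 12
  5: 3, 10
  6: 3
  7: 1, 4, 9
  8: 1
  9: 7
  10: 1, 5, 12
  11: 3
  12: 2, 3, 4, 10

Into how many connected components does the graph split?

Starting from 1 we can reach 1, 2, 3, 4, 5, 6, 7, 8, 9, 10, 11, 12. That is one component of size 12.
Total: 1 component.

1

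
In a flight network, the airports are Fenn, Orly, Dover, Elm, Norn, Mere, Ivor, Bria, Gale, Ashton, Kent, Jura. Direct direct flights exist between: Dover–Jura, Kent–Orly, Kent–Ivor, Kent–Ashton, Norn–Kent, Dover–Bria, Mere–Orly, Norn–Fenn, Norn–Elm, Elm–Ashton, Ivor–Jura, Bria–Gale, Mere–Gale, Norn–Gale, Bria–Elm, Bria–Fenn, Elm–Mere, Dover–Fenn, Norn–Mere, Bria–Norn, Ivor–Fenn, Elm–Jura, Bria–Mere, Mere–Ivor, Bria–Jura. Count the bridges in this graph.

0

The edges on the cycle Bria-Norn-Kent-Ivor-Fenn-Bria are not bridges since each lies on that cycle.
Every edge lies on some cycle, so there are no bridges.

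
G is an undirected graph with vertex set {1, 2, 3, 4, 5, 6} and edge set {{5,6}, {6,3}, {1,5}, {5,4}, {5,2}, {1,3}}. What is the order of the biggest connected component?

Starting from 1 we can reach 1, 2, 3, 4, 5, 6. That is one component of size 6.
The largest has 6 vertices.

6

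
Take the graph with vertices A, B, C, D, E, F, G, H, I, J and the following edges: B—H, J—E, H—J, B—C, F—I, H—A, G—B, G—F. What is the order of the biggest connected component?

9

D is isolated — a component by itself.
Starting from A we can reach A, B, C, E, F, G, H, I, J. That is one component of size 9.
The largest has 9 vertices.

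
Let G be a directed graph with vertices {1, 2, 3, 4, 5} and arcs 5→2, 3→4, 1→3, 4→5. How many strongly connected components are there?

{4} is an SCC by itself.
{3} is an SCC by itself.
{5} is an SCC by itself.
{2} is an SCC by itself.
{1} is an SCC by itself.
That gives 5 strongly connected components.

5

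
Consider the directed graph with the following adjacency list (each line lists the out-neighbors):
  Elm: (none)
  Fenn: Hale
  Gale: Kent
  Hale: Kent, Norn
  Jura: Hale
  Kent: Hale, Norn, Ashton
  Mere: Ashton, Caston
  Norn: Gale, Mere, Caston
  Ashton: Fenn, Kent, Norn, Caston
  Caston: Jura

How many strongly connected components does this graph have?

{Fenn, Gale, Hale, Jura, Kent, Mere, Norn, Ashton, Caston} are all mutually reachable — one SCC of size 9.
{Elm} is an SCC by itself.
That gives 2 strongly connected components.

2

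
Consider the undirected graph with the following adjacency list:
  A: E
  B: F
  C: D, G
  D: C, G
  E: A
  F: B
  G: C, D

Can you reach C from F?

The component containing F is {B, F}, and C is not in it.

No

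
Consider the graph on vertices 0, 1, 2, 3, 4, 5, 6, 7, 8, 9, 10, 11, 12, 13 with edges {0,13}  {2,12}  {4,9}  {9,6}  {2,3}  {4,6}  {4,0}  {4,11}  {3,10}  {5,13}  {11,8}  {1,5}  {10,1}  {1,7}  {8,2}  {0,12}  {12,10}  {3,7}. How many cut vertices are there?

Removing 4 increases the component count from 1 to 2, so 4 is a cut vertex.
By contrast removing 0 leaves 1 component; it is not a cut vertex. No other vertex is a cut vertex either.

1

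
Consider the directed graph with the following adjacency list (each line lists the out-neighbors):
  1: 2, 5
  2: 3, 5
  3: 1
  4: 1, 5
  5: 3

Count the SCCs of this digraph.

2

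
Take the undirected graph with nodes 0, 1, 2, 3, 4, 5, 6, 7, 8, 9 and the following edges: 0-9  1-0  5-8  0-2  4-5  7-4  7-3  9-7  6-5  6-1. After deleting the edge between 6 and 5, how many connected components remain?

1

6 and 5 are still connected via 6-1-0-9-7-4-5, so the component count stays at 1.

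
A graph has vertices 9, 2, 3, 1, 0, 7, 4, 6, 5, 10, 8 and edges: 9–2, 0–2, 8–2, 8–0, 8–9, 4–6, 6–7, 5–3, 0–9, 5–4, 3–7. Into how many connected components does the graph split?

4

1 is isolated — a component by itself.
10 is isolated — a component by itself.
Starting from 0 we can reach 0, 2, 8, 9. That is one component of size 4.
Starting from 3 we can reach 3, 4, 5, 6, 7. That is one component of size 5.
Total: 4 components.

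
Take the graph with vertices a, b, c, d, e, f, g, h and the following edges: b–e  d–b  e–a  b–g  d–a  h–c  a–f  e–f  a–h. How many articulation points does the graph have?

3

Removing a increases the component count from 1 to 2, so a is a cut vertex.
Removing b increases the component count from 1 to 2, so b is a cut vertex.
Removing h increases the component count from 1 to 2, so h is a cut vertex.
By contrast removing e leaves 1 component; it is not a cut vertex. No other vertex is a cut vertex either.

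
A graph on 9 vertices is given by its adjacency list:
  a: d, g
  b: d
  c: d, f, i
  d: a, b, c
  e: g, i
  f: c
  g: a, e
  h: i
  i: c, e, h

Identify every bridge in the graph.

The edges on the cycle a-d-c-i-e-g-a are not bridges since each lies on that cycle.
But removing b-d disconnects b from d; removing c-f disconnects c from f; removing i-h disconnects i from h — these are bridges.

b-d, c-f, h-i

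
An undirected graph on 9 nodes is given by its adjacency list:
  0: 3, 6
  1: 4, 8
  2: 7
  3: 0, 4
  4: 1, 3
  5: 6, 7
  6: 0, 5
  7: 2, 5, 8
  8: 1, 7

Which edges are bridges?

2-7

The edges on the cycle 4-1-8-7-5-6-0-3-4 are not bridges since each lies on that cycle.
But removing 2-7 disconnects 2 from 7 — this is a bridge.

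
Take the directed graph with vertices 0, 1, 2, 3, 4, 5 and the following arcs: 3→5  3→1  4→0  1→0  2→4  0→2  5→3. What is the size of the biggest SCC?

3

{0, 2, 4} are all mutually reachable — one SCC of size 3.
{3, 5} are all mutually reachable — one SCC of size 2.
{1} is an SCC by itself.
The largest has 3 vertices.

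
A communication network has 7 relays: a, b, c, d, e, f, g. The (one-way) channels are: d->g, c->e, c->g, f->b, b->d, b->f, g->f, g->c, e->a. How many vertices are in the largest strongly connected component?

5

{b, c, d, f, g} are all mutually reachable — one SCC of size 5.
{e} is an SCC by itself.
{a} is an SCC by itself.
The largest has 5 vertices.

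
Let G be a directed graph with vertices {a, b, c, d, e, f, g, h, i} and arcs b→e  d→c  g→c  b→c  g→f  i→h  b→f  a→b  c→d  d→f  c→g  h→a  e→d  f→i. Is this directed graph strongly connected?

From e we can reach every vertex (a, b, c, d, e, f, g, h, i), and every vertex can reach e (a, b, c, d, e, f, g, h, i). So the whole graph is one strongly connected component.

Yes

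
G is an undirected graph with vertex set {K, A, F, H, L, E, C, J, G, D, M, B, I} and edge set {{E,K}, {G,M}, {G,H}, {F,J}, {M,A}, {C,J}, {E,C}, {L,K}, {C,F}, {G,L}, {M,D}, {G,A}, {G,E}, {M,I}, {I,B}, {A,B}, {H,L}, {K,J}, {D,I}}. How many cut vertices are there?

1

Removing G increases the component count from 1 to 2, so G is a cut vertex.
By contrast removing J leaves 1 component; it is not a cut vertex. No other vertex is a cut vertex either.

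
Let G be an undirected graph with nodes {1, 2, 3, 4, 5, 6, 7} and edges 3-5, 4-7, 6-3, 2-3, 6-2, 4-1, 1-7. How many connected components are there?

2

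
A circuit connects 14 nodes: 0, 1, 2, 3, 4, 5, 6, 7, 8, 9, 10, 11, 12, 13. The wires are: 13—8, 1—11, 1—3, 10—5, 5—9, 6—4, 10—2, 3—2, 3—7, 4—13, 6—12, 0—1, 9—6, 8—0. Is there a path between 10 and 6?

Yes

From 10 we can reach 0, 1, 2, 3, 4, 5, 6, 7, 8, 9, 10, 11, 12, 13, which includes 6.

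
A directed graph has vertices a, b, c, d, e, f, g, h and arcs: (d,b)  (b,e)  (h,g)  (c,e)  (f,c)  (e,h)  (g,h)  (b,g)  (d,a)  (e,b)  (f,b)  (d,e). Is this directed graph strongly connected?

No

There is no directed path from h to f, so the graph is not strongly connected.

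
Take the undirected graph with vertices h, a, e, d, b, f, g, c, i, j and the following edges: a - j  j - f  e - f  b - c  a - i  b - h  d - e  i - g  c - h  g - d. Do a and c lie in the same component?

No

The component containing a is {a, d, e, f, g, i, j}, and c is not in it.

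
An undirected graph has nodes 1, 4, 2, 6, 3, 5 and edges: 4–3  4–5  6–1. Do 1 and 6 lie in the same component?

Yes

From 1 we can reach 1, 6, which includes 6.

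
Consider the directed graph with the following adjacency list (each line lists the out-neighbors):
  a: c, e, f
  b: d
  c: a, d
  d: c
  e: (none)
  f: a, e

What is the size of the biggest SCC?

4

{a, c, d, f} are all mutually reachable — one SCC of size 4.
{e} is an SCC by itself.
{b} is an SCC by itself.
The largest has 4 vertices.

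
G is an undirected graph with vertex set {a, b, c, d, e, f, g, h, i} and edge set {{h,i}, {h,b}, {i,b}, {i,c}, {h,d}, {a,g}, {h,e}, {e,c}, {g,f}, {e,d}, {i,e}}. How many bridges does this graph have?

The edges on the cycle i-e-c-i are not bridges since each lies on that cycle.
But removing a-g disconnects a from g; removing f-g disconnects f from g — these are bridges.
That makes 2 bridges.

2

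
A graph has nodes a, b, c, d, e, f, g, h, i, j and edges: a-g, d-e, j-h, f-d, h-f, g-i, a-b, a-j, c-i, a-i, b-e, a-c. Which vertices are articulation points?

Removing a increases the component count from 1 to 2, so a is a cut vertex.
By contrast removing h leaves 1 component; it is not a cut vertex. No other vertex is a cut vertex either.

a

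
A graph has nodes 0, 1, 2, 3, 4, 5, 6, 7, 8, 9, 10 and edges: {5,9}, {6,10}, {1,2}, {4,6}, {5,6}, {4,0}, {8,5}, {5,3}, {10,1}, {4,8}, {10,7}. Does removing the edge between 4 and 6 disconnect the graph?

No

After removing 4 - 6, the path 4-8-5-6 still connects them, so the edge is not a bridge.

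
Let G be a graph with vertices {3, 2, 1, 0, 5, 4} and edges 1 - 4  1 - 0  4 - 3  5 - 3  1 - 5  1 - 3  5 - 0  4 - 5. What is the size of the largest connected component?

5

2 is isolated — a component by itself.
Starting from 0 we can reach 0, 1, 3, 4, 5. That is one component of size 5.
The largest has 5 vertices.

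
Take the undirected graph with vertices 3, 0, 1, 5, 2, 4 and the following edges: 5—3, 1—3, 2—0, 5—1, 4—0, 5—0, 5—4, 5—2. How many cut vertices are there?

1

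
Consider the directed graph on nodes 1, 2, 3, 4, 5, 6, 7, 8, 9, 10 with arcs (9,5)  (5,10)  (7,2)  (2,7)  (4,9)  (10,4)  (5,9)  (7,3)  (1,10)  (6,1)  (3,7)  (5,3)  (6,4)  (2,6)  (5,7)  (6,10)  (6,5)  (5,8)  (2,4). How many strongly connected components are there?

2

{1, 2, 3, 4, 5, 6, 7, 9, 10} are all mutually reachable — one SCC of size 9.
{8} is an SCC by itself.
That gives 2 strongly connected components.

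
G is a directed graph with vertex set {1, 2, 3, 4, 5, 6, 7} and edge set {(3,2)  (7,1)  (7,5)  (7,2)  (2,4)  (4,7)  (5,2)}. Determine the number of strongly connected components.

{2, 4, 5, 7} are all mutually reachable — one SCC of size 4.
{6} is an SCC by itself.
{3} is an SCC by itself.
{1} is an SCC by itself.
That gives 4 strongly connected components.

4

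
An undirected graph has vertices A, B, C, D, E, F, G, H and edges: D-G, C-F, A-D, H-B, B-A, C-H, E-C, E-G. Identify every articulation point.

C

Removing C increases the component count from 1 to 2, so C is a cut vertex.
By contrast removing B leaves 1 component; it is not a cut vertex. No other vertex is a cut vertex either.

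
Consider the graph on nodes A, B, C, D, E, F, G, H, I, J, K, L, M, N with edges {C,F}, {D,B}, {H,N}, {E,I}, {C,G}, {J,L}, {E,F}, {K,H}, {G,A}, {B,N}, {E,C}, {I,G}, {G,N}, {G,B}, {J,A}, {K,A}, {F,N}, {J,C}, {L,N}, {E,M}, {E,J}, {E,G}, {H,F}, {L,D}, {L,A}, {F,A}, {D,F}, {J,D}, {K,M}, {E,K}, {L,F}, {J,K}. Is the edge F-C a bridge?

After removing F-C, the path F-E-C still connects them, so the edge is not a bridge.

No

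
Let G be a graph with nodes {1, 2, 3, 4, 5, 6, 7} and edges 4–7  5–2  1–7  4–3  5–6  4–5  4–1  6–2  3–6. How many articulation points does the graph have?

1

Removing 4 increases the component count from 1 to 2, so 4 is a cut vertex.
By contrast removing 7 leaves 1 component; it is not a cut vertex. No other vertex is a cut vertex either.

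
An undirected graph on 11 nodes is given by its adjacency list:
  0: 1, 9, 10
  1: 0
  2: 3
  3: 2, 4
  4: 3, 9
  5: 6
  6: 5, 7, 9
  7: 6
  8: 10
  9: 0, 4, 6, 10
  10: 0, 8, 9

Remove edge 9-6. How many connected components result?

2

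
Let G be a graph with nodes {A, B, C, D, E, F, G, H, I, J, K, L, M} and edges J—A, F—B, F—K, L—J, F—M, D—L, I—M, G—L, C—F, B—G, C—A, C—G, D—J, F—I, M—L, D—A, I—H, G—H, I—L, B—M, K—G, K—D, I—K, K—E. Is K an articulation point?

Yes

Deleting K raises the number of components from 1 to 2, so K is a cut vertex.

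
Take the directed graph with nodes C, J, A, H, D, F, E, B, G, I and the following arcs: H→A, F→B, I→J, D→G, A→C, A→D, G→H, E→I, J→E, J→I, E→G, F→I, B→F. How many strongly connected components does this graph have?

4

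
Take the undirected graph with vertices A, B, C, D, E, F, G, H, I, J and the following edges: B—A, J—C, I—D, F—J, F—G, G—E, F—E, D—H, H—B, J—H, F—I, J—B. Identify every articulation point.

B, F, J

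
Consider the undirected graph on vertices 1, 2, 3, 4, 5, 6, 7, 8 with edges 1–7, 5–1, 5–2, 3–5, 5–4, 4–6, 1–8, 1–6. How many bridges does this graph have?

4

The edges on the cycle 5-1-6-4-5 are not bridges since each lies on that cycle.
But removing 2–5 disconnects 2 from 5; removing 1–8 disconnects 1 from 8; removing 1–7 disconnects 1 from 7; removing 3–5 disconnects 3 from 5 — these are bridges.
That makes 4 bridges.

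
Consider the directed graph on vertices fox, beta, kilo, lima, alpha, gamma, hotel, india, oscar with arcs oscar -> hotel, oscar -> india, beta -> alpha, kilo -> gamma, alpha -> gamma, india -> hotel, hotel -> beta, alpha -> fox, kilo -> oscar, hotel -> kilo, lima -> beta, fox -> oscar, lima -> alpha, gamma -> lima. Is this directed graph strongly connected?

Yes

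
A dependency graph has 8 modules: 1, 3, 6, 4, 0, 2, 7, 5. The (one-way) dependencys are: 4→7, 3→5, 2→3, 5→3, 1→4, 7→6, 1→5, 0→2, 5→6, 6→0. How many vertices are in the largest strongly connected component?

5

{0, 2, 3, 5, 6} are all mutually reachable — one SCC of size 5.
{4} is an SCC by itself.
{7} is an SCC by itself.
{1} is an SCC by itself.
The largest has 5 vertices.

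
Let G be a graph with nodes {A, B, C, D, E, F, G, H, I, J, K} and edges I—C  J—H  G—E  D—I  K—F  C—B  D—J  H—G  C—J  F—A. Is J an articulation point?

Deleting J raises the number of components from 2 to 3, so J is a cut vertex.

Yes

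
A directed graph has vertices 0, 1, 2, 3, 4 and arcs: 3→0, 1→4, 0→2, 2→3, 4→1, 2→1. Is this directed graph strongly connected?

No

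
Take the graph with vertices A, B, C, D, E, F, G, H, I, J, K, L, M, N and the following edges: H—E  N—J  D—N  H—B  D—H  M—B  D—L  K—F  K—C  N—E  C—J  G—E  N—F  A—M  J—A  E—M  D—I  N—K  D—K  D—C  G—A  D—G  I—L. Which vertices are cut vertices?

Removing D increases the component count from 1 to 2, so D is a cut vertex.
By contrast removing J leaves 1 component; it is not a cut vertex. No other vertex is a cut vertex either.

D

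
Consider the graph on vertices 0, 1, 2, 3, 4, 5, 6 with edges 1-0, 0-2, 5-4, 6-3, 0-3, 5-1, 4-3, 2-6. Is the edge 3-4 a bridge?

No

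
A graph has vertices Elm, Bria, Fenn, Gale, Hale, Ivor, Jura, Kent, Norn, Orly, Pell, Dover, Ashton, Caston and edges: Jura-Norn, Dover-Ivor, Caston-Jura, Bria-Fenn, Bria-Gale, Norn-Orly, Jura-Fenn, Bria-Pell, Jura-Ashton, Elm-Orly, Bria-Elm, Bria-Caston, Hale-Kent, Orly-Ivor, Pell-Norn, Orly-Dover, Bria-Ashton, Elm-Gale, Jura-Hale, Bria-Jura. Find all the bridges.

The edges on the cycle Bria-Caston-Jura-Bria are not bridges since each lies on that cycle.
But removing Hale-Jura disconnects Hale from Jura; removing Hale-Kent disconnects Hale from Kent — these are bridges.

Hale-Jura, Hale-Kent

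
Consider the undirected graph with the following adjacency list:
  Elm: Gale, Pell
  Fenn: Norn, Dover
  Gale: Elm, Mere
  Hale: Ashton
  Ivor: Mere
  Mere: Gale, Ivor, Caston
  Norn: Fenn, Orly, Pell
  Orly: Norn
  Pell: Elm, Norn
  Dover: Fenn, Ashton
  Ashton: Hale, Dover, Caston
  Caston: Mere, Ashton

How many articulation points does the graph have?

Removing Mere increases the component count from 1 to 2, so Mere is a cut vertex.
Removing Norn increases the component count from 1 to 2, so Norn is a cut vertex.
Removing Ashton increases the component count from 1 to 2, so Ashton is a cut vertex.
By contrast removing Pell leaves 1 component; it is not a cut vertex. No other vertex is a cut vertex either.

3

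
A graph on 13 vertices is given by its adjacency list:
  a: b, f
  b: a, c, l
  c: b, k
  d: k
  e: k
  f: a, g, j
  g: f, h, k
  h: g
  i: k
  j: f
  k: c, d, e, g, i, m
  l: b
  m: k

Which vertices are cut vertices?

Removing b increases the component count from 1 to 2, so b is a cut vertex.
Removing f increases the component count from 1 to 2, so f is a cut vertex.
Removing g increases the component count from 1 to 2, so g is a cut vertex.
Likewise k is a cut vertex.
By contrast removing c leaves 1 component; it is not a cut vertex. No other vertex is a cut vertex either.

b, f, g, k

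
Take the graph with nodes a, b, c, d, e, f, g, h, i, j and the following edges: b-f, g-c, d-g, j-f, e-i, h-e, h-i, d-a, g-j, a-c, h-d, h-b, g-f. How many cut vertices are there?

1

Removing h increases the component count from 1 to 2, so h is a cut vertex.
By contrast removing i leaves 1 component; it is not a cut vertex. No other vertex is a cut vertex either.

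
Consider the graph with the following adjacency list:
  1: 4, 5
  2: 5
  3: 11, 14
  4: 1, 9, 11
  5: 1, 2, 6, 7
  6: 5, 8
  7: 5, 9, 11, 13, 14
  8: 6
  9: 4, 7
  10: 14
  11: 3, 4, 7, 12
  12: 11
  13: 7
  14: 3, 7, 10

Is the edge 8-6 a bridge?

Yes

Removing 8-6 leaves no path between 8 and 6: the component count goes from 1 to 2. So it is a bridge.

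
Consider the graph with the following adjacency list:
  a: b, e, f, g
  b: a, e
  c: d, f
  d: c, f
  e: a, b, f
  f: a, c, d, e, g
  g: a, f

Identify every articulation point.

Removing f increases the component count from 1 to 2, so f is a cut vertex.
By contrast removing g leaves 1 component; it is not a cut vertex. No other vertex is a cut vertex either.

f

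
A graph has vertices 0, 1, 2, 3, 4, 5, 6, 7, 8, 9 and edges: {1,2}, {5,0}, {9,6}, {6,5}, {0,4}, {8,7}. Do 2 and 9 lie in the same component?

No

The component containing 2 is {1, 2}, and 9 is not in it.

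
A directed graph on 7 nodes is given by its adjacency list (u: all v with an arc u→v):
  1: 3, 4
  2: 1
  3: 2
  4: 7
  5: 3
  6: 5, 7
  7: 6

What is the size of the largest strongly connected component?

{1, 2, 3, 4, 5, 6, 7} are all mutually reachable — one SCC of size 7.
The largest has 7 vertices.

7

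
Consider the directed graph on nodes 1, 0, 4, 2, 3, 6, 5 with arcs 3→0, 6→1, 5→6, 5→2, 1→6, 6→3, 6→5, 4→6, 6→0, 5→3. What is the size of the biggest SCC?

3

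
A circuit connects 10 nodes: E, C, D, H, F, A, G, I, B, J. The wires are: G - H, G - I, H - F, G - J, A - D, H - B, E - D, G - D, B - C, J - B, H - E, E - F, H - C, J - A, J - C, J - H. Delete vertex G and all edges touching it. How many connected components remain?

With G gone, the remaining components are: {I}; {A, B, C, D, E, F, H, J}.
That is 2 components.

2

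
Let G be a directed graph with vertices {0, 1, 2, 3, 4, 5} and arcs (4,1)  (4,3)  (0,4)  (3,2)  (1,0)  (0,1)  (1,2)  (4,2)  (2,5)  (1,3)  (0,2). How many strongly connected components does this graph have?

4

{0, 1, 4} are all mutually reachable — one SCC of size 3.
{3} is an SCC by itself.
{5} is an SCC by itself.
{2} is an SCC by itself.
That gives 4 strongly connected components.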